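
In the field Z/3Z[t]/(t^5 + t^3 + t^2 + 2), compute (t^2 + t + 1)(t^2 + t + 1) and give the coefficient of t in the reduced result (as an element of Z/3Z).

2

Multiply in Z/3Z[t]: (t^2 + t + 1)·(t^2 + t + 1) = t^4 + 2t^3 + 2t + 1.
Reduced: t^4 + 2t^3 + 2t + 1.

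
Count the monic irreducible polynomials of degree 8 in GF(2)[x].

30

The number of monic irreducibles of degree 8 over GF(2) is (1/8)·Σ_{d∣8} μ(8/d) 2^d.
Divisors of 8: 1, 2, 4, 8; μ(8/d) for each: 0, 0, -1, 1.
Σ = − 2^4 + 2^8 = 240.
N = 240/8 = 30.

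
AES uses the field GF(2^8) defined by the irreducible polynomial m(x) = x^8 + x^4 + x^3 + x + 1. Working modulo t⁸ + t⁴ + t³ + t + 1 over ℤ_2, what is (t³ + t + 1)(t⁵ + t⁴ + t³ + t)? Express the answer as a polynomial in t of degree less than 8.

t^7 + t^2 + 1

Multiply in ℤ_2[t]: (t³ + t + 1)·(t⁵ + t⁴ + t³ + t) = t⁸ + t⁷ + t⁴ + t³ + t² + t.
Reduce using t⁸ ≡ t⁴ + t³ + t + 1 (mod t⁸ + t⁴ + t³ + t + 1).
Reduced: t⁷ + t² + 1.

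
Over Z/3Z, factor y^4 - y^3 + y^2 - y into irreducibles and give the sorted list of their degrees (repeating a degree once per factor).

Write g(y) = y^4 - y^3 + y^2 - y.
Roots in Z/3Z: g(0) = 0 → root; g(1) = 0 → root; g(2) = 1.
Linear factors from roots: (y), (y - 1).
Complete factorization: g(y) = (y)·(y - 1)·(y^2 + 1).
Factor degrees with multiplicity: 1 + 1 + 2 = 4.

1, 1, 2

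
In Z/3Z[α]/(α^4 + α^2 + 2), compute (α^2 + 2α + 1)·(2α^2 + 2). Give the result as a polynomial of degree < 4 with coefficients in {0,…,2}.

Multiply in Z/3Z[α]: (α^2 + 2α + 1)·(2α^2 + 2) = 2α^4 + α^3 + α^2 + α + 2.
Reduce using α^4 ≡ 2α^2 + 1 (mod α^4 + α^2 + 2).
Reduced: α^3 + 2α^2 + α + 1.

α^3 + 2α^2 + α + 1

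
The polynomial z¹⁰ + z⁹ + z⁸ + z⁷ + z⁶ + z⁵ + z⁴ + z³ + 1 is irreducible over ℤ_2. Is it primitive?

Write f(z) = z¹⁰ + z⁹ + z⁸ + z⁷ + z⁶ + z⁵ + z⁴ + z³ + 1.
|GF(2^10)^×| = 2^10 − 1 = 1023. Prime factorization: 1023 = 3·11·31.
f is primitive ⇔ z has order 1023 in GF(2)[z]/(f), i.e. z^(1023/q) ≠ 1 for each prime q | 1023.
z^(341) mod f = z⁹ + z⁸ + z⁶ + z³ + z + 1.
z^(93) mod f = z⁹ + z⁷ + z⁵.
z^(33) mod f = z⁹ + z⁷ + z⁶ + z⁵ + z² + z + 1.
None equal 1, so z has full order 1023; f is primitive.

Yes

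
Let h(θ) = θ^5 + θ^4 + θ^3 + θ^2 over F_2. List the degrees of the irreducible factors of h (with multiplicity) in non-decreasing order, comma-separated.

1, 1, 1, 1, 1

Roots in F_2: h(0) = 0 → root; h(1) = 0 → root.
Linear factors from roots: (θ), (θ + 1).
Complete factorization: h(θ) = (θ)^2·(θ + 1)^3.
Factor degrees with multiplicity: 1 + 1 + 1 + 1 + 1 = 5.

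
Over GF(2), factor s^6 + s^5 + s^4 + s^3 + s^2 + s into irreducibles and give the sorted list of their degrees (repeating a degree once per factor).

Write f(s) = s^6 + s^5 + s^4 + s^3 + s^2 + s.
Roots in GF(2): f(0) = 0 → root; f(1) = 0 → root.
Linear factors from roots: (s), (s + 1).
Complete factorization: f(s) = (s)·(s + 1)·(s^2 + s + 1)^2.
Factor degrees with multiplicity: 1 + 1 + 2 + 2 = 6.

1, 1, 2, 2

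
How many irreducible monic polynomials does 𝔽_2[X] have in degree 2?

Gauss's count: N_{2}(2) = (1/2) Σ_{d|2} μ(2/d)·2^d.
Divisors of 2: 1, 2; μ(2/d) for each: -1, 1.
Σ = − 2^1 + 2^2 = 2.
N = 2/2 = 1.

1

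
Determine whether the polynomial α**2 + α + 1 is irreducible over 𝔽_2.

Write P(α) = α**2 + α + 1.
Check for roots in 𝔽_2: P(0) = 1; P(1) = 1.
No roots. A degree-2 polynomial over a field with no linear factor is irreducible.

Yes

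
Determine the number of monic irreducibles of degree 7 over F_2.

18

The number of monic irreducibles of degree 7 over GF(2) is (1/7)·Σ_{d∣7} μ(7/d) 2^d.
Divisors of 7: 1, 7; μ(7/d) for each: -1, 1.
Σ = − 2^1 + 2^7 = 126.
N = 126/7 = 18.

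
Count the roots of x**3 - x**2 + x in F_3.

Write h(x) = x**3 - x**2 + x.
Evaluate at each of the 3 elements of F_3:
h(0) = 0 → root; h(1) = 1; h(2) = 0 → root.
Roots: {0, 2}.

2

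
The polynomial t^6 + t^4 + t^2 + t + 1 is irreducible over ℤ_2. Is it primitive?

No

Write f(t) = t^6 + t^4 + t^2 + t + 1.
|GF(2^6)^×| = 2^6 − 1 = 63. Prime factorization: 63 = 3^2·7.
f is primitive ⇔ t has order 63 in GF(2)[t]/(f), i.e. t^(63/q) ≠ 1 for each prime q | 63.
t^(21) mod f = 1
t^(9) mod f = t^4 + t^2 + t.
Since t^(21) = 1, the order of t divides 21 < 63; not primitive.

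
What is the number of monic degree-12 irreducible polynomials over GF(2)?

335

Gauss's count: N_{2}(12) = (1/12) Σ_{d|12} μ(12/d)·2^d.
Divisors of 12: 1, 2, 3, 4, 6, 12; μ(12/d) for each: 0, 1, 0, -1, -1, 1.
Σ = 2^2 − 2^4 − 2^6 + 2^12 = 4020.
N = 4020/12 = 335.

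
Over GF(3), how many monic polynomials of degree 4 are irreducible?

18

The number of monic irreducibles of degree 4 over GF(3) is (1/4)·Σ_{d∣4} μ(4/d) 3^d.
Divisors of 4: 1, 2, 4; μ(4/d) for each: 0, -1, 1.
Σ = − 3^2 + 3^4 = 72.
N = 72/4 = 18.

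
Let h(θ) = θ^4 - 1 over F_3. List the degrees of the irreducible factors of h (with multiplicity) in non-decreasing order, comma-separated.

Roots in F_3: h(0) = 2; h(1) = 0 → root; h(2) = 0 → root.
Linear factors from roots: (θ - 1), (θ + 1).
Complete factorization: h(θ) = (θ + 1)·(θ - 1)·(θ^2 + 1).
Factor degrees with multiplicity: 1 + 1 + 2 = 4.

1, 1, 2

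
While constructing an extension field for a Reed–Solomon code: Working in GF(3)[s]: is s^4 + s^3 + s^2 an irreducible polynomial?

No

Write g(s) = s^4 + s^3 + s^2.
Check for roots in GF(3): g(0) = 0 → root; g(1) = 0 → root; g(2) = 1.
g(0) = 0, so (s) divides g(s); g is reducible.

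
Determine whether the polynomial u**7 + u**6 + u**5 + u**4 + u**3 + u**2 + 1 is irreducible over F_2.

Write P(u) = u**7 + u**6 + u**5 + u**4 + u**3 + u**2 + 1.
Check for roots in F_2: P(0) = 1; P(1) = 1.
No roots, so no linear factors.
Monic irreducibles of degree 2 over GF(2): u**2 + u + 1.
None of them divide P (all give nonzero remainder).
Monic irreducibles of degree 3 over GF(2): u**3 + u + 1, u**3 + u**2 + 1.
None of them divide P (all give nonzero remainder).
No irreducible factor of degree ≤ 3 exists, so P is irreducible over GF(2).

Yes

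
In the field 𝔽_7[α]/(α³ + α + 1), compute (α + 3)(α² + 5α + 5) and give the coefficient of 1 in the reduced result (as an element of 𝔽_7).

0

Multiply in 𝔽_7[α]: (α + 3)·(α² + 5α + 5) = α³ + α² + 6α + 1.
Reduce using α³ ≡ 6α + 6 (mod α³ + α + 1).
Reduced: α² + 5α.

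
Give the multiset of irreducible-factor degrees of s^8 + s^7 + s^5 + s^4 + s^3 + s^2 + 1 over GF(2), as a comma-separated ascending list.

Write f(s) = s^8 + s^7 + s^5 + s^4 + s^3 + s^2 + 1.
Roots in GF(2): f(0) = 1; f(1) = 1.
Complete factorization: f(s) = (s^8 + s^7 + s^5 + s^4 + s^3 + s^2 + 1).
Factor degrees with multiplicity: 8 = 8.

8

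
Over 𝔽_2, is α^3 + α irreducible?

No

Write m(α) = α^3 + α.
Check for roots in 𝔽_2: m(0) = 0 → root; m(1) = 0 → root.
m(0) = 0, so (α) divides m(α); m is reducible.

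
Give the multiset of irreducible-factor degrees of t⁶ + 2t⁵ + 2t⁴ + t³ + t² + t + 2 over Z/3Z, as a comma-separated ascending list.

Write h(t) = t⁶ + 2t⁵ + 2t⁴ + t³ + t² + t + 2.
Roots in Z/3Z: h(0) = 2; h(1) = 1; h(2) = 2.
Complete factorization: h(t) = (t⁶ + 2t⁵ + 2t⁴ + t³ + t² + t + 2).
Factor degrees with multiplicity: 6 = 6.

6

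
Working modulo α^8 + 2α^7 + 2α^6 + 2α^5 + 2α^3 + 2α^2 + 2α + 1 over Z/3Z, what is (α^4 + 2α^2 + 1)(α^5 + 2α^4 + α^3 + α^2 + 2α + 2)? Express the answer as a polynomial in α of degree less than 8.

Multiply in Z/3Z[α]: (α^4 + 2α^2 + 1)·(α^5 + 2α^4 + α^3 + α^2 + 2α + 2) = α^9 + 2α^8 + 2α^6 + 2α^5 + 2α^3 + 2α^2 + 2α + 2.
Reduce using α^8 ≡ α^7 + α^6 + α^5 + α^3 + α^2 + α + 2 (mod α^8 + 2α^7 + 2α^6 + 2α^5 + 2α^3 + 2α^2 + 2α + 1).
Reduced: α^7 + 2α^5 + α^4 + α + 2.

α^7 + 2α^5 + α^4 + α + 2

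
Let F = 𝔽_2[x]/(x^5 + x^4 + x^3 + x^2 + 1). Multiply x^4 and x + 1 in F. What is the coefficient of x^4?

Multiply in 𝔽_2[x]: (x^4)·(x + 1) = x^5 + x^4.
Reduce using x^5 ≡ x^4 + x^3 + x^2 + 1 (mod x^5 + x^4 + x^3 + x^2 + 1).
Reduced: x^3 + x^2 + 1.

0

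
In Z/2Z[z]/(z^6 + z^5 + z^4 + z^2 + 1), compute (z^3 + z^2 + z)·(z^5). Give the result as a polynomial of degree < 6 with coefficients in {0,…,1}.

Multiply in Z/2Z[z]: (z^3 + z^2 + z)·(z^5) = z^8 + z^7 + z^6.
Reduce using z^6 ≡ z^5 + z^4 + z^2 + 1 (mod z^6 + z^5 + z^4 + z^2 + 1).
Reduced: z^4 + z^2.

z^4 + z^2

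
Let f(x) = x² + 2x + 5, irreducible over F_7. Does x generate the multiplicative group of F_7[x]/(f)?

|GF(7^2)^×| = 7^2 − 1 = 48. Prime factorization: 48 = 2^4·3.
f is primitive ⇔ x has order 48 in GF(7)[x]/(f), i.e. x^(48/q) ≠ 1 for each prime q | 48.
x^(24) mod f = 6.
x^(16) mod f = 4.
None equal 1, so x has full order 48; f is primitive.

Yes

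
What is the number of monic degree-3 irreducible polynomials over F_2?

Gauss's count: N_{2}(3) = (1/3) Σ_{d|3} μ(3/d)·2^d.
Divisors of 3: 1, 3; μ(3/d) for each: -1, 1.
Σ = − 2^1 + 2^3 = 6.
N = 6/3 = 2.

2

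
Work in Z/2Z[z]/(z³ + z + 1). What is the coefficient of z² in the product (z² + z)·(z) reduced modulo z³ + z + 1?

Multiply in Z/2Z[z]: (z² + z)·(z) = z³ + z².
Reduce using z³ ≡ z + 1 (mod z³ + z + 1).
Reduced: z² + z + 1.

1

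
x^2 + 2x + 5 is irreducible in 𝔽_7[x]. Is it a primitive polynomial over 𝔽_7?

Write f(x) = x^2 + 2x + 5.
|GF(7^2)^×| = 7^2 − 1 = 48. Prime factorization: 48 = 2^4·3.
f is primitive ⇔ x has order 48 in GF(7)[x]/(f), i.e. x^(48/q) ≠ 1 for each prime q | 48.
x^(24) mod f = 6.
x^(16) mod f = 4.
None equal 1, so x has full order 48; f is primitive.

Yes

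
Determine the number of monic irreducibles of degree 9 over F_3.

2184

Gauss's count: N_{3}(9) = (1/9) Σ_{d|9} μ(9/d)·3^d.
Divisors of 9: 1, 3, 9; μ(9/d) for each: 0, -1, 1.
Σ = − 3^3 + 3^9 = 19656.
N = 19656/9 = 2184.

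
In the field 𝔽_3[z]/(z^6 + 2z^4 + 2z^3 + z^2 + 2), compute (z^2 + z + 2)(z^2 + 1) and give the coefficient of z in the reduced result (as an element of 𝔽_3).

1

Multiply in 𝔽_3[z]: (z^2 + z + 2)·(z^2 + 1) = z^4 + z^3 + z + 2.
Reduced: z^4 + z^3 + z + 2.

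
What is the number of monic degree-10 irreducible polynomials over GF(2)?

99

x^(2^10) − x is the product of all monic irreducibles of degree dividing 10; Möbius inversion gives N = (1/10) Σ μ(10/d)·2^d.
Divisors of 10: 1, 2, 5, 10; μ(10/d) for each: 1, -1, -1, 1.
Σ = 2^1 − 2^2 − 2^5 + 2^10 = 990.
N = 990/10 = 99.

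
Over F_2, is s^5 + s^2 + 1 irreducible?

Write f(s) = s^5 + s^2 + 1.
Check for roots in F_2: f(0) = 1; f(1) = 1.
No roots, so no linear factors.
Monic irreducibles of degree 2 over GF(2): s^2 + s + 1.
None of them divide f (all give nonzero remainder).
No irreducible factor of degree ≤ 2 exists, so f is irreducible over GF(2).

Yes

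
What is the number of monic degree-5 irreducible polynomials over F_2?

x^(2^5) − x is the product of all monic irreducibles of degree dividing 5; Möbius inversion gives N = (1/5) Σ μ(5/d)·2^d.
Divisors of 5: 1, 5; μ(5/d) for each: -1, 1.
Σ = − 2^1 + 2^5 = 30.
N = 30/5 = 6.

6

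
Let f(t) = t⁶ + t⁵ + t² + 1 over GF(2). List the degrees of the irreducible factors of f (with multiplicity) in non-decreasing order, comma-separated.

Roots in GF(2): f(0) = 1; f(1) = 0 → root.
Linear factors from roots: (t + 1).
Complete factorization: f(t) = (t + 1)·(t² + t + 1)·(t³ + t² + 1).
Factor degrees with multiplicity: 1 + 2 + 3 = 6.

1, 2, 3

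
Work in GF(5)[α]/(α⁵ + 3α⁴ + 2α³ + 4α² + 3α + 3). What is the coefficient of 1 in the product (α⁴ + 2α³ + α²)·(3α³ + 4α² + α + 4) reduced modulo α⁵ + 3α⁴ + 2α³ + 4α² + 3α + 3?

Multiply in GF(5)[α]: (α⁴ + 2α³ + α²)·(3α³ + 4α² + α + 4) = 3α⁷ + 2α⁵ + 4α³ + 4α².
Reduce using α⁵ ≡ 2α⁴ + 3α³ + α² + 2α + 2 (mod α⁵ + 3α⁴ + 2α³ + 4α² + 3α + 3).
Reduced: 2α⁴ + 3α + 1.

1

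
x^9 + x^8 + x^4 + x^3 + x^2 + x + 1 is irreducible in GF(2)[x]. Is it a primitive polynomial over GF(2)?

Write f(x) = x^9 + x^8 + x^4 + x^3 + x^2 + x + 1.
|GF(2^9)^×| = 2^9 − 1 = 511. Prime factorization: 511 = 7·73.
f is primitive ⇔ x has order 511 in GF(2)[x]/(f), i.e. x^(511/q) ≠ 1 for each prime q | 511.
x^(73) mod f = x^8 + x^7 + x^6 + x^4 + x^2 + 1.
x^(7) mod f = x^7.
None equal 1, so x has full order 511; f is primitive.

Yes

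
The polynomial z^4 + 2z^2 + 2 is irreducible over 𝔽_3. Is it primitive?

Write f(z) = z^4 + 2z^2 + 2.
|GF(3^4)^×| = 3^4 − 1 = 80. Prime factorization: 80 = 2^4·5.
f is primitive ⇔ z has order 80 in GF(3)[z]/(f), i.e. z^(80/q) ≠ 1 for each prime q | 80.
z^(40) mod f = 2.
z^(16) mod f = 1
Since z^(16) = 1, the order of z divides 16 < 80; not primitive.

No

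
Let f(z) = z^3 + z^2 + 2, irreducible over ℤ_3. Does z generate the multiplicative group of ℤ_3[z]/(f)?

No

|GF(3^3)^×| = 3^3 − 1 = 26. Prime factorization: 26 = 2·13.
f is primitive ⇔ z has order 26 in GF(3)[z]/(f), i.e. z^(26/q) ≠ 1 for each prime q | 26.
z^(13) mod f = 1
z^(2) mod f = z^2.
Since z^(13) = 1, the order of z divides 13 < 26; not primitive.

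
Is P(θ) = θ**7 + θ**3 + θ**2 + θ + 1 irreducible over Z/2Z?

Yes

Check for roots in Z/2Z: P(0) = 1; P(1) = 1.
No roots, so no linear factors.
Monic irreducibles of degree 2 over GF(2): θ**2 + θ + 1.
None of them divide P (all give nonzero remainder).
Monic irreducibles of degree 3 over GF(2): θ**3 + θ + 1, θ**3 + θ**2 + 1.
None of them divide P (all give nonzero remainder).
No irreducible factor of degree ≤ 3 exists, so P is irreducible over GF(2).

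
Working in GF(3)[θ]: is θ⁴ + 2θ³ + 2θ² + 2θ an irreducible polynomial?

Write P(θ) = θ⁴ + 2θ³ + 2θ² + 2θ.
Check for roots in GF(3): P(0) = 0 → root; P(1) = 1; P(2) = 2.
P(0) = 0, so (θ) divides P(θ); P is reducible.

No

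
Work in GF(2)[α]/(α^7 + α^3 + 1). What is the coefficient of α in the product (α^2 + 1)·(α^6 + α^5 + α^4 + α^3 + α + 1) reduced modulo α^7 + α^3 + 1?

Multiply in GF(2)[α]: (α^2 + 1)·(α^6 + α^5 + α^4 + α^3 + α + 1) = α^8 + α^7 + α^4 + α^2 + α + 1.
Reduce using α^7 ≡ α^3 + 1 (mod α^7 + α^3 + 1).
Reduced: α^3 + α^2.

0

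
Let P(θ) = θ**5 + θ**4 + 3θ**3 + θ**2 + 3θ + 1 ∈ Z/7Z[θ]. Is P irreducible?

Check for roots in Z/7Z: P(0) = 1; P(1) = 3; P(2) = 6; P(3) = 4; P(4) = 3; P(5) = 1; P(6) = 3.
No roots, so no linear factors.
Degree-2 irreducible divisors: test the 21 monic irreducibles of degree 2 over GF(7).
None of them divide P (all give nonzero remainder).
No irreducible factor of degree ≤ 2 exists, so P is irreducible over GF(7).

Yes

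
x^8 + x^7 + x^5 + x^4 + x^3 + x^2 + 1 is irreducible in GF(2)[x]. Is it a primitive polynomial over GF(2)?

Write f(x) = x^8 + x^7 + x^5 + x^4 + x^3 + x^2 + 1.
|GF(2^8)^×| = 2^8 − 1 = 255. Prime factorization: 255 = 3·5·17.
f is primitive ⇔ x has order 255 in GF(2)[x]/(f), i.e. x^(255/q) ≠ 1 for each prime q | 255.
x^(85) mod f = 1
x^(51) mod f = x^7 + x^6 + x^2 + 1.
x^(15) mod f = x^7 + x^4 + x^2.
Since x^(85) = 1, the order of x divides 85 < 255; not primitive.

No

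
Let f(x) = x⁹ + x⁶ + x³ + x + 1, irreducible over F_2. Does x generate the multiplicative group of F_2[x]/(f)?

|GF(2^9)^×| = 2^9 − 1 = 511. Prime factorization: 511 = 7·73.
f is primitive ⇔ x has order 511 in GF(2)[x]/(f), i.e. x^(511/q) ≠ 1 for each prime q | 511.
x^(73) mod f = 1
x^(7) mod f = x⁷.
Since x^(73) = 1, the order of x divides 73 < 511; not primitive.

No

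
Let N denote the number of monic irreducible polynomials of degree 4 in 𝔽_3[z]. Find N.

x^(3^4) − x is the product of all monic irreducibles of degree dividing 4; Möbius inversion gives N = (1/4) Σ μ(4/d)·3^d.
Divisors of 4: 1, 2, 4; μ(4/d) for each: 0, -1, 1.
Σ = − 3^2 + 3^4 = 72.
N = 72/4 = 18.

18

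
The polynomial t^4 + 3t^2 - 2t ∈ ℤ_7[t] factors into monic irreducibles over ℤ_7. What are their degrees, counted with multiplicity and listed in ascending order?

Write h(t) = t^4 + 3t^2 - 2t.
Linear factors from roots: (t).
Complete factorization: h(t) = (t)·(t^3 + 3t - 2).
Factor degrees with multiplicity: 1 + 3 = 4.

1, 3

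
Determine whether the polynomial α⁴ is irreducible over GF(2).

No

Write g(α) = α⁴.
Check for roots in GF(2): g(0) = 0 → root; g(1) = 1.
g(0) = 0, so (α) divides g(α); g is reducible.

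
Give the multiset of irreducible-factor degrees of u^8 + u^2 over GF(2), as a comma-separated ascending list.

Write f(u) = u^8 + u^2.
Roots in GF(2): f(0) = 0 → root; f(1) = 0 → root.
Linear factors from roots: (u), (u + 1).
Complete factorization: f(u) = (u)^2·(u + 1)^2·(u^2 + u + 1)^2.
Factor degrees with multiplicity: 1 + 1 + 1 + 1 + 2 + 2 = 8.

1, 1, 1, 1, 2, 2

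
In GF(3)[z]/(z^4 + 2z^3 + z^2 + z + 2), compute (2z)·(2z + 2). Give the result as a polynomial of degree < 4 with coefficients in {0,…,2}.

Multiply in GF(3)[z]: (2z)·(2z + 2) = z^2 + z.
Reduced: z^2 + z.

z^2 + z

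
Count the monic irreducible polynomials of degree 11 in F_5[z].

x^(5^11) − x is the product of all monic irreducibles of degree dividing 11; Möbius inversion gives N = (1/11) Σ μ(11/d)·5^d.
Divisors of 11: 1, 11; μ(11/d) for each: -1, 1.
Σ = − 5^1 + 5^11 = 48828120.
N = 48828120/11 = 4438920.

4438920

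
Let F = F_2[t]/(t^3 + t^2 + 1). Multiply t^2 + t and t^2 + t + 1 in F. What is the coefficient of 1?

1

Multiply in F_2[t]: (t^2 + t)·(t^2 + t + 1) = t^4 + t.
Reduce using t^3 ≡ t^2 + 1 (mod t^3 + t^2 + 1).
Reduced: t^2 + 1.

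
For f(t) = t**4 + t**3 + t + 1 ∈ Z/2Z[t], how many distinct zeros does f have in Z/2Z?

Evaluate at each of the 2 elements of Z/2Z:
f(0) = 1; f(1) = 0 → root.
Roots: {1}.

1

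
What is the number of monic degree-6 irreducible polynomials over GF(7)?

19544

x^(7^6) − x is the product of all monic irreducibles of degree dividing 6; Möbius inversion gives N = (1/6) Σ μ(6/d)·7^d.
Divisors of 6: 1, 2, 3, 6; μ(6/d) for each: 1, -1, -1, 1.
Σ = 7^1 − 7^2 − 7^3 + 7^6 = 117264.
N = 117264/6 = 19544.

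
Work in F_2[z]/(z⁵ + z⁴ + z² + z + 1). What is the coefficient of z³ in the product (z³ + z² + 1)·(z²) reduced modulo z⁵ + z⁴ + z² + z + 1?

Multiply in F_2[z]: (z³ + z² + 1)·(z²) = z⁵ + z⁴ + z².
Reduce using z⁵ ≡ z⁴ + z² + z + 1 (mod z⁵ + z⁴ + z² + z + 1).
Reduced: z + 1.

0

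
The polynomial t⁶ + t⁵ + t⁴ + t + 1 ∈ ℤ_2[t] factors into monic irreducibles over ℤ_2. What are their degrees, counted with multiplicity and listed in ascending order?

Write g(t) = t⁶ + t⁵ + t⁴ + t + 1.
Roots in ℤ_2: g(0) = 1; g(1) = 1.
Complete factorization: g(t) = (t⁶ + t⁵ + t⁴ + t + 1).
Factor degrees with multiplicity: 6 = 6.

6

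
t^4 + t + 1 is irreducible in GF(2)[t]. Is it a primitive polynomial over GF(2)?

Write f(t) = t^4 + t + 1.
|GF(2^4)^×| = 2^4 − 1 = 15. Prime factorization: 15 = 3·5.
f is primitive ⇔ t has order 15 in GF(2)[t]/(f), i.e. t^(15/q) ≠ 1 for each prime q | 15.
t^(5) mod f = t^2 + t.
t^(3) mod f = t^3.
None equal 1, so t has full order 15; f is primitive.

Yes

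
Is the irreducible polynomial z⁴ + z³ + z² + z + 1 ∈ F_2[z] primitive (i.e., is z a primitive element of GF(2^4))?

Write f(z) = z⁴ + z³ + z² + z + 1.
|GF(2^4)^×| = 2^4 − 1 = 15. Prime factorization: 15 = 3·5.
f is primitive ⇔ z has order 15 in GF(2)[z]/(f), i.e. z^(15/q) ≠ 1 for each prime q | 15.
z^(5) mod f = 1
z^(3) mod f = z³.
Since z^(5) = 1, the order of z divides 5 < 15; not primitive.

No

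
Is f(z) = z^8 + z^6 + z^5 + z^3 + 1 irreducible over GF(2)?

Check for roots in GF(2): f(0) = 1; f(1) = 1.
No roots, so no linear factors.
Monic irreducibles of degree 2 over GF(2): z^2 + z + 1.
None of them divide f (all give nonzero remainder).
Monic irreducibles of degree 3 over GF(2): z^3 + z + 1, z^3 + z^2 + 1.
None of them divide f (all give nonzero remainder).
Monic irreducibles of degree 4 over GF(2): z^4 + z + 1, z^4 + z^3 + 1, z^4 + z^3 + z^2 + z + 1.
None of them divide f (all give nonzero remainder).
No irreducible factor of degree ≤ 4 exists, so f is irreducible over GF(2).

Yes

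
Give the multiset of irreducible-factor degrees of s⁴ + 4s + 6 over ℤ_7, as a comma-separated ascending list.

1, 1, 2

Write h(s) = s⁴ + 4s + 6.
Linear factors from roots: (s + 2).
Complete factorization: h(s) = (s + 2)^2·(s² + 3s + 5).
Factor degrees with multiplicity: 1 + 1 + 2 = 4.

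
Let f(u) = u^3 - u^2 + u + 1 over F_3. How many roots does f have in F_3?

0

Evaluate at each of the 3 elements of F_3:
f(0) = 1; f(1) = 2; f(2) = 1.
No element is a root.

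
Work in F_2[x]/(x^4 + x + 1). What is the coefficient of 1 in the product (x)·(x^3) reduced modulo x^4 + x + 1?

1

Multiply in F_2[x]: (x)·(x^3) = x^4.
Reduce using x^4 ≡ x + 1 (mod x^4 + x + 1).
Reduced: x + 1.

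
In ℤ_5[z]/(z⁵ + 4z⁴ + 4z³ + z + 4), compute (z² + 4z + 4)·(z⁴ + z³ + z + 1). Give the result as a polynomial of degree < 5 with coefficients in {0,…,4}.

z^3 + 4z^2 + 3z

Multiply in ℤ_5[z]: (z² + 4z + 4)·(z⁴ + z³ + z + 1) = z⁶ + 3z⁴ + 3z + 4.
Reduce using z⁵ ≡ z⁴ + z³ + 4z + 1 (mod z⁵ + 4z⁴ + 4z³ + z + 4).
Reduced: z³ + 4z² + 3z.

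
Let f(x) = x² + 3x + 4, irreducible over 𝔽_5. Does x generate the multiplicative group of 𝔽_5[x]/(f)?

|GF(5^2)^×| = 5^2 − 1 = 24. Prime factorization: 24 = 2^3·3.
f is primitive ⇔ x has order 24 in GF(5)[x]/(f), i.e. x^(24/q) ≠ 1 for each prime q | 24.
x^(12) mod f = 1
x^(8) mod f = 3x + 4.
Since x^(12) = 1, the order of x divides 12 < 24; not primitive.

No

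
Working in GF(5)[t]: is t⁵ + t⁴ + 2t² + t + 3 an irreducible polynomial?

Write P(t) = t⁵ + t⁴ + 2t² + t + 3.
Check for roots in GF(5): P(0) = 3; P(1) = 3; P(2) = 1; P(3) = 3; P(4) = 4.
No roots, so no linear factors.
Degree-2 irreducible divisors: test the 10 monic irreducibles of degree 2 over GF(5).
None of them divide P (all give nonzero remainder).
No irreducible factor of degree ≤ 2 exists, so P is irreducible over GF(5).

Yes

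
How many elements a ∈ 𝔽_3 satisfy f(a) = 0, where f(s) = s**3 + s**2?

Evaluate at each of the 3 elements of 𝔽_3:
f(0) = 0 → root; f(1) = 2; f(2) = 0 → root.
Roots: {0, 2}.

2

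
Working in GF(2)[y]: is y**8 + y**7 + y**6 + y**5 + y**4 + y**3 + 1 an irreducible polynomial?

Write f(y) = y**8 + y**7 + y**6 + y**5 + y**4 + y**3 + 1.
Check for roots in GF(2): f(0) = 1; f(1) = 1.
No roots, so no linear factors.
Monic irreducibles of degree 2 over GF(2): y**2 + y + 1.
None of them divide f (all give nonzero remainder).
Monic irreducibles of degree 3 over GF(2): y**3 + y + 1, y**3 + y**2 + 1.
None of them divide f (all give nonzero remainder).
Monic irreducibles of degree 4 over GF(2): y**4 + y + 1, y**4 + y**3 + 1, y**4 + y**3 + y**2 + y + 1.
None of them divide f (all give nonzero remainder).
No irreducible factor of degree ≤ 4 exists, so f is irreducible over GF(2).

Yes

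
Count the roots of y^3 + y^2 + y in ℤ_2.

Write g(y) = y^3 + y^2 + y.
Evaluate at each of the 2 elements of ℤ_2:
g(0) = 0 → root; g(1) = 1.
Roots: {0}.

1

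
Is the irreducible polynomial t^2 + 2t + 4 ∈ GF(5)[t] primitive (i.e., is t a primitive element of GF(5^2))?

No

Write f(t) = t^2 + 2t + 4.
|GF(5^2)^×| = 5^2 − 1 = 24. Prime factorization: 24 = 2^3·3.
f is primitive ⇔ t has order 24 in GF(5)[t]/(f), i.e. t^(24/q) ≠ 1 for each prime q | 24.
t^(12) mod f = 1
t^(8) mod f = 2t + 4.
Since t^(12) = 1, the order of t divides 12 < 24; not primitive.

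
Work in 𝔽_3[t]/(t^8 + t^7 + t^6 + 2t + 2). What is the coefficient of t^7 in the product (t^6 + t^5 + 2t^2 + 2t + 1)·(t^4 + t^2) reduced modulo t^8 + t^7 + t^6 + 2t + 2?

Multiply in 𝔽_3[t]: (t^6 + t^5 + 2t^2 + 2t + 1)·(t^4 + t^2) = t^10 + t^9 + t^8 + t^7 + 2t^6 + 2t^5 + 2t^3 + t^2.
Reduce using t^8 ≡ 2t^7 + 2t^6 + t + 1 (mod t^8 + t^7 + t^6 + 2t + 2).
Reduced: t^7 + 2t^6 + 2t^5 + 2t^2.

1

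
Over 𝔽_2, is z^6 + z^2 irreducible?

No

Write m(z) = z^6 + z^2.
Check for roots in 𝔽_2: m(0) = 0 → root; m(1) = 0 → root.
m(0) = 0, so (z) divides m(z); m is reducible.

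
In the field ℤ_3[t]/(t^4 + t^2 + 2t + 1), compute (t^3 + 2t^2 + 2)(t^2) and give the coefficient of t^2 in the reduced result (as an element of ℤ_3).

Multiply in ℤ_3[t]: (t^3 + 2t^2 + 2)·(t^2) = t^5 + 2t^4 + 2t^2.
Reduce using t^4 ≡ 2t^2 + t + 2 (mod t^4 + t^2 + 2t + 1).
Reduced: 2t^3 + t^2 + t + 1.

1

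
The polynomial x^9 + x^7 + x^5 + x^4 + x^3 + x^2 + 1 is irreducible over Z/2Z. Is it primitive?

Yes

Write f(x) = x^9 + x^7 + x^5 + x^4 + x^3 + x^2 + 1.
|GF(2^9)^×| = 2^9 − 1 = 511. Prime factorization: 511 = 7·73.
f is primitive ⇔ x has order 511 in GF(2)[x]/(f), i.e. x^(511/q) ≠ 1 for each prime q | 511.
x^(73) mod f = x^7 + x^4 + 1.
x^(7) mod f = x^7.
None equal 1, so x has full order 511; f is primitive.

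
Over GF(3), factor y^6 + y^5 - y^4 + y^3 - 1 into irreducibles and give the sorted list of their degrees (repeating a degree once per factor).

1, 1, 2, 2

Write h(y) = y^6 + y^5 - y^4 + y^3 - 1.
Roots in GF(3): h(0) = 2; h(1) = 1; h(2) = 0 → root.
Linear factors from roots: (y + 1).
Complete factorization: h(y) = (y + 1)^2·(y^2 + 1)·(y^2 - y - 1).
Factor degrees with multiplicity: 1 + 1 + 2 + 2 = 6.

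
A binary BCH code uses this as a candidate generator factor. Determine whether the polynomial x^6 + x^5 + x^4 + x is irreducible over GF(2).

No

Write g(x) = x^6 + x^5 + x^4 + x.
Check for roots in GF(2): g(0) = 0 → root; g(1) = 0 → root.
g(0) = 0, so (x) divides g(x); g is reducible.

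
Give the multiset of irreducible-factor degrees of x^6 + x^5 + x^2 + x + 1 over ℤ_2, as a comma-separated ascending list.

6

Write g(x) = x^6 + x^5 + x^2 + x + 1.
Roots in ℤ_2: g(0) = 1; g(1) = 1.
Complete factorization: g(x) = (x^6 + x^5 + x^2 + x + 1).
Factor degrees with multiplicity: 6 = 6.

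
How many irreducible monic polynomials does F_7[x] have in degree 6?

19544

x^(7^6) − x is the product of all monic irreducibles of degree dividing 6; Möbius inversion gives N = (1/6) Σ μ(6/d)·7^d.
Divisors of 6: 1, 2, 3, 6; μ(6/d) for each: 1, -1, -1, 1.
Σ = 7^1 − 7^2 − 7^3 + 7^6 = 117264.
N = 117264/6 = 19544.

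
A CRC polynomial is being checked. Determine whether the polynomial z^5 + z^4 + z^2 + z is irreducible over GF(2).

No

Write g(z) = z^5 + z^4 + z^2 + z.
Check for roots in GF(2): g(0) = 0 → root; g(1) = 0 → root.
g(0) = 0, so (z) divides g(z); g is reducible.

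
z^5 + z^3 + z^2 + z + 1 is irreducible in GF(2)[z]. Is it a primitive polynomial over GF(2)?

Write f(z) = z^5 + z^3 + z^2 + z + 1.
|GF(2^5)^×| = 2^5 − 1 = 31. Prime factorization: 31 = 31.
f is primitive ⇔ z has order 31 in GF(2)[z]/(f), i.e. z^(31/q) ≠ 1 for each prime q | 31.
z^(1) mod f = z.
None equal 1, so z has full order 31; f is primitive.

Yes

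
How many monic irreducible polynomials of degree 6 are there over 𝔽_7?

x^(7^6) − x is the product of all monic irreducibles of degree dividing 6; Möbius inversion gives N = (1/6) Σ μ(6/d)·7^d.
Divisors of 6: 1, 2, 3, 6; μ(6/d) for each: 1, -1, -1, 1.
Σ = 7^1 − 7^2 − 7^3 + 7^6 = 117264.
N = 117264/6 = 19544.

19544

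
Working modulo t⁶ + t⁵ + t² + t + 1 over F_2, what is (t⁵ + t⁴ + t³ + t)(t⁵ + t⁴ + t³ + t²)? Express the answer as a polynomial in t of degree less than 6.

t^5 + t^4 + t^3 + 1

Multiply in F_2[t]: (t⁵ + t⁴ + t³ + t)·(t⁵ + t⁴ + t³ + t²) = t¹⁰ + t⁸ + t⁷ + t⁶ + t⁴ + t³.
Reduce using t⁶ ≡ t⁵ + t² + t + 1 (mod t⁶ + t⁵ + t² + t + 1).
Reduced: t⁵ + t⁴ + t³ + 1.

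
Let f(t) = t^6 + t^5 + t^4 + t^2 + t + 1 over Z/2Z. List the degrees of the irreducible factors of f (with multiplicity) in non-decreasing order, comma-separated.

1, 1, 1, 1, 2

Roots in Z/2Z: f(0) = 1; f(1) = 0 → root.
Linear factors from roots: (t + 1).
Complete factorization: f(t) = (t + 1)^4·(t^2 + t + 1).
Factor degrees with multiplicity: 1 + 1 + 1 + 1 + 2 = 6.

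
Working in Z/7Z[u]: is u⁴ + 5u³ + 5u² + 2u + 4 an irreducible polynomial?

Write f(u) = u⁴ + 5u³ + 5u² + 2u + 4.
Check for roots in Z/7Z: f(0) = 4; f(1) = 3; f(2) = 0 → root; f(3) = 5; f(4) = 3; f(5) = 3; f(6) = 3.
f(2) = 0, so (u − 2) divides f(u); f is reducible.

No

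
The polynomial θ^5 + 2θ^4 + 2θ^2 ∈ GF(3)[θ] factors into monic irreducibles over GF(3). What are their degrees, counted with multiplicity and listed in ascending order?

Write h(θ) = θ^5 + 2θ^4 + 2θ^2.
Roots in GF(3): h(0) = 0 → root; h(1) = 2; h(2) = 0 → root.
Linear factors from roots: (θ), (θ + 1).
Complete factorization: h(θ) = (θ + 1)·(θ)^2·(θ^2 + θ + 2).
Factor degrees with multiplicity: 1 + 1 + 1 + 2 = 5.

1, 1, 1, 2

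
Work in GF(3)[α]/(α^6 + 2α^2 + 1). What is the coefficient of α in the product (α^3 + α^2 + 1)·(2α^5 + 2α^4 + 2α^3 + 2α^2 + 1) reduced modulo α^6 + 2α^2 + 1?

Multiply in GF(3)[α]: (α^3 + α^2 + 1)·(2α^5 + 2α^4 + 2α^3 + 2α^2 + 1) = 2α^8 + α^7 + α^6 + α^4 + 1.
Reduce using α^6 ≡ α^2 + 2 (mod α^6 + 2α^2 + 1).
Reduced: α^3 + 2α^2 + 2α.

2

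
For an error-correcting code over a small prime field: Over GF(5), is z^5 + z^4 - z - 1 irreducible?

Write h(z) = z^5 + z^4 - z - 1.
Check for roots in GF(5): h(0) = 4; h(1) = 0 → root; h(2) = 0 → root; h(3) = 0 → root; h(4) = 0 → root.
h(1) = 0, so (z − 1) divides h(z); h is reducible.

No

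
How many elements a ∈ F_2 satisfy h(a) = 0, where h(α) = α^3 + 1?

Evaluate at each of the 2 elements of F_2:
h(0) = 1; h(1) = 0 → root.
Roots: {1}.

1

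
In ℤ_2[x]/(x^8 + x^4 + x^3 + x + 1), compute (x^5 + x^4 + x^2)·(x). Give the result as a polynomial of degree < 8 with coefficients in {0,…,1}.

Multiply in ℤ_2[x]: (x^5 + x^4 + x^2)·(x) = x^6 + x^5 + x^3.
Reduced: x^6 + x^5 + x^3.

x^6 + x^5 + x^3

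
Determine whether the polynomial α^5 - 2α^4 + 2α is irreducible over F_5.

Write h(α) = α^5 - 2α^4 + 2α.
Check for roots in F_5: h(0) = 0 → root; h(1) = 1; h(2) = 4; h(3) = 2; h(4) = 0 → root.
h(0) = 0, so (α) divides h(α); h is reducible.

No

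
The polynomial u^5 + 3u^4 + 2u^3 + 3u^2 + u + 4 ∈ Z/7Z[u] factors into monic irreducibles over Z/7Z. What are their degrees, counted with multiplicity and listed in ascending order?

1, 1, 1, 2

Write h(u) = u^5 + 3u^4 + 2u^3 + 3u^2 + u + 4.
Linear factors from roots: (u + 6), (u + 4), (u + 2).
Complete factorization: h(u) = (u + 2)·(u + 4)·(u + 6)·(u^2 + 5u + 3).
Factor degrees with multiplicity: 1 + 1 + 1 + 2 = 5.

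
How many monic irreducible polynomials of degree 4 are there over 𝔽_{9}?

1620

Gauss's count: N_{9}(4) = (1/4) Σ_{d|4} μ(4/d)·9^d.
Divisors of 4: 1, 2, 4; μ(4/d) for each: 0, -1, 1.
Σ = − 9^2 + 9^4 = 6480.
N = 6480/4 = 1620.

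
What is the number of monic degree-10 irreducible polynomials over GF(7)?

By the necklace-counting formula, N_7(10) = (1/10) Σ_{d|10} μ(10/d)·7^d.
Divisors of 10: 1, 2, 5, 10; μ(10/d) for each: 1, -1, -1, 1.
Σ = 7^1 − 7^2 − 7^5 + 7^10 = 282458400.
N = 282458400/10 = 28245840.

28245840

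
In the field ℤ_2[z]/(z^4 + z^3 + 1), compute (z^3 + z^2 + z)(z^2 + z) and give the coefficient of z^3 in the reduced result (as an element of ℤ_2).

Multiply in ℤ_2[z]: (z^3 + z^2 + z)·(z^2 + z) = z^5 + z^2.
Reduce using z^4 ≡ z^3 + 1 (mod z^4 + z^3 + 1).
Reduced: z^3 + z^2 + z + 1.

1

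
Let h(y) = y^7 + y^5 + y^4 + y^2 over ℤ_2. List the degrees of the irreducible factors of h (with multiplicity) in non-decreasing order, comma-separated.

1, 1, 1, 1, 1, 2

Roots in ℤ_2: h(0) = 0 → root; h(1) = 0 → root.
Linear factors from roots: (y), (y + 1).
Complete factorization: h(y) = (y)^2·(y + 1)^3·(y^2 + y + 1).
Factor degrees with multiplicity: 1 + 1 + 1 + 1 + 1 + 2 = 7.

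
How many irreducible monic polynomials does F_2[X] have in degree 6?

The number of monic irreducibles of degree 6 over GF(2) is (1/6)·Σ_{d∣6} μ(6/d) 2^d.
Divisors of 6: 1, 2, 3, 6; μ(6/d) for each: 1, -1, -1, 1.
Σ = 2^1 − 2^2 − 2^3 + 2^6 = 54.
N = 54/6 = 9.

9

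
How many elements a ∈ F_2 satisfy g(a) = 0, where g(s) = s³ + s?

Evaluate at each of the 2 elements of F_2:
g(0) = 0 → root; g(1) = 0 → root.
Roots: {0, 1}.

2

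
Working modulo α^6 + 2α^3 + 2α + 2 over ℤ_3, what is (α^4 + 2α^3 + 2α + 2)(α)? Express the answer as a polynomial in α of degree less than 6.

Multiply in ℤ_3[α]: (α^4 + 2α^3 + 2α + 2)·(α) = α^5 + 2α^4 + 2α^2 + 2α.
Reduced: α^5 + 2α^4 + 2α^2 + 2α.

α^5 + 2α^4 + 2α^2 + 2α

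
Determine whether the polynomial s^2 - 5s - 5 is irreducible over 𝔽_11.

Write g(s) = s^2 - 5s - 5.
Check each element of 𝔽_11 for a root: g(0)=6, g(1)=2, g(2)=0, g(3)=0, g(4)=2, g(5)=6, g(6)=1, g(7)=9, g(8)=8, g(9)=9, g(10)=1.
g(2) = 0, so (s − 2) divides g(s); g is reducible.

No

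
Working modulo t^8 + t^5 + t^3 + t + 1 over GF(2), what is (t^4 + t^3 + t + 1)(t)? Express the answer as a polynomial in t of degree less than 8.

Multiply in GF(2)[t]: (t^4 + t^3 + t + 1)·(t) = t^5 + t^4 + t^2 + t.
Reduced: t^5 + t^4 + t^2 + t.

t^5 + t^4 + t^2 + t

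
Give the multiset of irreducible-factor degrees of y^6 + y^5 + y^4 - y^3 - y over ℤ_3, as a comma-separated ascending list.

Write g(y) = y^6 + y^5 + y^4 - y^3 - y.
Roots in ℤ_3: g(0) = 0 → root; g(1) = 1; g(2) = 0 → root.
Linear factors from roots: (y), (y + 1).
Complete factorization: g(y) = (y)·(y + 1)^2·(y^3 - y^2 - y - 1).
Factor degrees with multiplicity: 1 + 1 + 1 + 3 = 6.

1, 1, 1, 3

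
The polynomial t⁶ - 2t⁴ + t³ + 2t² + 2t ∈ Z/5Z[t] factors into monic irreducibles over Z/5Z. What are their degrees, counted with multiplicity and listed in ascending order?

Write g(t) = t⁶ - 2t⁴ + t³ + 2t² + 2t.
Roots in Z/5Z: g(0) = 0 → root; g(1) = 4; g(2) = 2; g(3) = 3; g(4) = 3.
Linear factors from roots: (t).
Complete factorization: g(t) = (t)·(t² + 2)·(t³ + t + 1).
Factor degrees with multiplicity: 1 + 2 + 3 = 6.

1, 2, 3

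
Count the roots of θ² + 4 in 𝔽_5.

Write P(θ) = θ² + 4.
Evaluate at each of the 5 elements of 𝔽_5:
P(0) = 4; P(1) = 0 → root; P(2) = 3; P(3) = 3; P(4) = 0 → root.
Roots: {1, 4}.

2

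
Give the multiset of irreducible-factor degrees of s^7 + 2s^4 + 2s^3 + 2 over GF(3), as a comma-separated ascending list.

Write h(s) = s^7 + 2s^4 + 2s^3 + 2.
Roots in GF(3): h(0) = 2; h(1) = 1; h(2) = 1.
Complete factorization: h(s) = (s^7 + 2s^4 + 2s^3 + 2).
Factor degrees with multiplicity: 7 = 7.

7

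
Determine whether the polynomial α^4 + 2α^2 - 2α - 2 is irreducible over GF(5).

Write P(α) = α^4 + 2α^2 - 2α - 2.
Check for roots in GF(5): P(0) = 3; P(1) = 4; P(2) = 3; P(3) = 1; P(4) = 3.
No roots, so no linear factors.
Degree-2 irreducible divisors: test the 10 monic irreducibles of degree 2 over GF(5).
None of them divide P (all give nonzero remainder).
No irreducible factor of degree ≤ 2 exists, so P is irreducible over GF(5).

Yes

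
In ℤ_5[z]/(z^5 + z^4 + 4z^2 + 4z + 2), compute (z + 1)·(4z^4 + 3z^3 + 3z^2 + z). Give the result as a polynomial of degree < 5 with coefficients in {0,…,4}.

Multiply in ℤ_5[z]: (z + 1)·(4z^4 + 3z^3 + 3z^2 + z) = 4z^5 + 2z^4 + z^3 + 4z^2 + z.
Reduce using z^5 ≡ 4z^4 + z^2 + z + 3 (mod z^5 + z^4 + 4z^2 + 4z + 2).
Reduced: 3z^4 + z^3 + 3z^2 + 2.

3z^4 + z^3 + 3z^2 + 2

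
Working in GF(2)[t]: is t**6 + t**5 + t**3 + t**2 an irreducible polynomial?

No

Write P(t) = t**6 + t**5 + t**3 + t**2.
Check for roots in GF(2): P(0) = 0 → root; P(1) = 0 → root.
P(0) = 0, so (t) divides P(t); P is reducible.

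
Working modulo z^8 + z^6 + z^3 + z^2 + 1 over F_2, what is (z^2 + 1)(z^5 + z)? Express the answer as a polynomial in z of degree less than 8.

Multiply in F_2[z]: (z^2 + 1)·(z^5 + z) = z^7 + z^5 + z^3 + z.
Reduced: z^7 + z^5 + z^3 + z.

z^7 + z^5 + z^3 + z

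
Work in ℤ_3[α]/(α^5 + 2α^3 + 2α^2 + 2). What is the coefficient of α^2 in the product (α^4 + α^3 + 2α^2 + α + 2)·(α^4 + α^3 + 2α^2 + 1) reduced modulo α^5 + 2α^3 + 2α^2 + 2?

Multiply in ℤ_3[α]: (α^4 + α^3 + 2α^2 + α + 2)·(α^4 + α^3 + 2α^2 + 1) = α^8 + 2α^7 + 2α^6 + 2α^5 + 2α^4 + 2α^3 + α + 2.
Reduce using α^5 ≡ α^3 + α^2 + 1 (mod α^5 + 2α^3 + 2α^2 + 2).
Reduced: α^4 + 2α^3 + α^2 + α + 1.

1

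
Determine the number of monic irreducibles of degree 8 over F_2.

x^(2^8) − x is the product of all monic irreducibles of degree dividing 8; Möbius inversion gives N = (1/8) Σ μ(8/d)·2^d.
Divisors of 8: 1, 2, 4, 8; μ(8/d) for each: 0, 0, -1, 1.
Σ = − 2^4 + 2^8 = 240.
N = 240/8 = 30.

30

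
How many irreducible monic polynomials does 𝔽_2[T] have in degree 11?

x^(2^11) − x is the product of all monic irreducibles of degree dividing 11; Möbius inversion gives N = (1/11) Σ μ(11/d)·2^d.
Divisors of 11: 1, 11; μ(11/d) for each: -1, 1.
Σ = − 2^1 + 2^11 = 2046.
N = 2046/11 = 186.

186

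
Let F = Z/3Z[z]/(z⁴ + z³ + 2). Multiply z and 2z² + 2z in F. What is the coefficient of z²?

Multiply in Z/3Z[z]: (z)·(2z² + 2z) = 2z³ + 2z².
Reduced: 2z³ + 2z².

2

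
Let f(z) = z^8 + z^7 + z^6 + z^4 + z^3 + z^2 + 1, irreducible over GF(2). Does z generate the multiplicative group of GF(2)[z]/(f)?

No

|GF(2^8)^×| = 2^8 − 1 = 255. Prime factorization: 255 = 3·5·17.
f is primitive ⇔ z has order 255 in GF(2)[z]/(f), i.e. z^(255/q) ≠ 1 for each prime q | 255.
z^(85) mod f = 1
z^(51) mod f = z^6 + z^3.
z^(15) mod f = z^7 + z^6 + z^4 + z^3 + z^2 + z.
Since z^(85) = 1, the order of z divides 85 < 255; not primitive.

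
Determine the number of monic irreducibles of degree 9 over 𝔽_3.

By the necklace-counting formula, N_3(9) = (1/9) Σ_{d|9} μ(9/d)·3^d.
Divisors of 9: 1, 3, 9; μ(9/d) for each: 0, -1, 1.
Σ = − 3^3 + 3^9 = 19656.
N = 19656/9 = 2184.

2184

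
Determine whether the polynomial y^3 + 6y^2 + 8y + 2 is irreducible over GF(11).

Write g(y) = y^3 + 6y^2 + 8y + 2.
Check each element of GF(11) for a root: g(0)=2, g(1)=6, g(2)=6, g(3)=8, g(4)=7, g(5)=9, g(6)=9, g(7)=2, g(8)=5, g(9)=2, g(10)=10.
No roots. A degree-3 polynomial over a field with no linear factor is irreducible.

Yes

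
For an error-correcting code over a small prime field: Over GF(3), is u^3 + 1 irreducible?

No

Write g(u) = u^3 + 1.
Check for roots in GF(3): g(0) = 1; g(1) = 2; g(2) = 0 → root.
g(2) = 0, so (u − 2) divides g(u); g is reducible.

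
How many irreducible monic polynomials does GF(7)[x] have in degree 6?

x^(7^6) − x is the product of all monic irreducibles of degree dividing 6; Möbius inversion gives N = (1/6) Σ μ(6/d)·7^d.
Divisors of 6: 1, 2, 3, 6; μ(6/d) for each: 1, -1, -1, 1.
Σ = 7^1 − 7^2 − 7^3 + 7^6 = 117264.
N = 117264/6 = 19544.

19544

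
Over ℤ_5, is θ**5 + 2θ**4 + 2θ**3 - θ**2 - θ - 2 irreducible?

No

Write m(θ) = θ**5 + 2θ**4 + 2θ**3 - θ**2 - θ - 2.
Check for roots in ℤ_5: m(0) = 3; m(1) = 1; m(2) = 2; m(3) = 0 → root; m(4) = 2.
m(3) = 0, so (θ − 3) divides m(θ); m is reducible.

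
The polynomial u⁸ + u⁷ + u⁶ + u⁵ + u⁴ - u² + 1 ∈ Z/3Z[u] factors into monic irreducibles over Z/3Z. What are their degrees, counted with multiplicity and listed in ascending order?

Write f(u) = u⁸ + u⁷ + u⁶ + u⁵ + u⁴ - u² + 1.
Roots in Z/3Z: f(0) = 1; f(1) = 2; f(2) = 1.
Complete factorization: f(u) = (u² + 1)·(u³ - u - 1)·(u³ + u² + u - 1).
Factor degrees with multiplicity: 2 + 3 + 3 = 8.

2, 3, 3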